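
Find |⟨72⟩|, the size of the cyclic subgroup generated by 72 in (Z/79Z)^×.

39

Since 72 ∈ (Z/79Z)^×, its order divides φ(79) = 79 − 1 = 78 = 2 · 3 · 13.
Divisors of 78: 1, 2, 3, 6, 13, 26, 39, 78.
Compute 72^d (mod 79) for the divisors d until we hit 1:
72^1 ≡ 72
72^2 ≡ 49
72^3 ≡ 52
72^6 ≡ 18
72^13 ≡ 23
72^26 ≡ 55
72^39 ≡ 1
So ord_79(72) = 39.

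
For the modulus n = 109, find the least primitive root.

6

φ(109) = 109 − 1 = 108 = 2^2 · 3^3.
Test candidates g = 2, 3, … against the prime factors q ∈ {2, 3} of φ(109): g is a generator iff g^(108/q) ≢ 1 for every such q.
g = 2: 2^54 ≡ 108; 2^36 ≡ 1 — hits 1, so not a primitive root.
g = 3: 3^54 ≡ 1 — hits 1, so not a primitive root.
g = 4: 4^54 ≡ 1 — hits 1, so not a primitive root.
g = 5: 5^54 ≡ 1 — hits 1, so not a primitive root.
g = 6: 6^54 ≡ 108; 6^36 ≡ 63 — none is 1, so 6 is a primitive root.
Hence the least primitive root of 109 is 6.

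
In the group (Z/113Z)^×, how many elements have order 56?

24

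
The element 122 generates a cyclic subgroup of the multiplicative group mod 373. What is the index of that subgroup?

The order of 122 must divide φ(373) = 373 − 1 = 372 = 2^2 · 3 · 31.
Divisors of 372: 1, 2, 3, 4, 6, 12, 31, 62, 93, 124, 186, 372.
Check 122^d mod 373 for each divisor in increasing order:
122^1 ≡ 122
122^2 ≡ 337
122^3 ≡ 84
122^4 ≡ 177
122^6 ≡ 342
122^12 ≡ 215
122^31 ≡ 285
122^62 ≡ 284
122^93 ≡ 372
122^124 ≡ 88
122^186 ≡ 1
The order of 122 is 186, so the subgroup it generates has 186 elements.
The index is φ(373) / ord(122) = 372 / 186 = 2.

2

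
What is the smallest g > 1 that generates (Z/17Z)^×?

3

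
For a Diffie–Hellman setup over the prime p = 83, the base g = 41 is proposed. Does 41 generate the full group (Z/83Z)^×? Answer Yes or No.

No

φ(83) = 83 − 1 = 82 = 2 · 41.
An element g generates (Z/83Z)^× iff g^(82/q) ≢ 1 (mod 83) for each prime q ∈ {2, 41}.
41^41 ≡ 1 (mod 83)  [q = 2: ≡ 1 ✗]
41^2 ≡ 21 (mod 83)  [q = 41: ≢ 1 ✓]
The check at q = 2 fails, so 41 generates a proper subgroup.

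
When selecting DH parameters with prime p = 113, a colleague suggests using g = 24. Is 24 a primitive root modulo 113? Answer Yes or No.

φ(113) = 113 − 1 = 112 = 2^4 · 7.
24 is a primitive root mod 113 iff 24^(φ(113)/q) ≢ 1 for every prime q | φ(113), i.e. q ∈ {2, 7}.
24^56 ≡ 112 (mod 113)  [q = 2: ≢ 1 ✓]
24^16 ≡ 28 (mod 113)  [q = 7: ≢ 1 ✓]
Every test exponent gives a nontrivial residue, hence 24 generates the full group.

Yes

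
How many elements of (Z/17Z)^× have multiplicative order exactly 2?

1

φ(17) = 17 − 1 = 16 = 2^4.
(Z/17Z)^× is cyclic (|G| = 16); a cyclic group of order m has exactly φ(d) elements of each order d | m, and none otherwise.
2 | 16, and φ(2) = 2 − 1 = 1.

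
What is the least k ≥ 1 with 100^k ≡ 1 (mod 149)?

ord(100) | φ(149) = 149 − 1 = 148 = 2^2 · 37.
Divisors of 148: 1, 2, 4, 37, 74, 148.
Compute 100^d (mod 149) for the divisors d until we hit 1:
100^1 ≡ 100 (mod 149)
100^2 ≡ 17 (mod 149)
100^4 ≡ 140 (mod 149)
100^37 ≡ 148 (mod 149)
100^74 ≡ 1 (mod 149) ✓
Hence ord(100) = 74.

74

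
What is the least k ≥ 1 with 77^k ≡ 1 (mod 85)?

ord(77) | φ(85) = φ(5·17) = (5−1)·(17−1) = 4·16 = 64 = 2^6.
Divisors of 64: 1, 2, 4, 8, 16, 32, 64.
Evaluate successive powers at the divisors of 64:
77^1 ≡ 77
77^2 ≡ 64
77^4 ≡ 16
77^8 ≡ 1
So ord_85(77) = 8.

8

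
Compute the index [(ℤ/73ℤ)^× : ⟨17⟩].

3

Since 17 ∈ (Z/73Z)^×, its order divides φ(73) = 73 − 1 = 72 = 2^3 · 3^2.
Divisors of 72: 1, 2, 3, 4, 6, 8, 9, 12, 18, 24, 36, 72.
Check 17^d mod 73 for each divisor in increasing order:
17^1 ≡ 17
17^2 ≡ 70
17^3 ≡ 22
17^4 ≡ 9
17^6 ≡ 46
17^8 ≡ 8
17^9 ≡ 63
17^12 ≡ 72
17^18 ≡ 27
17^24 ≡ 1
The order of 17 is 24, so the subgroup it generates has 24 elements.
Index = |(Z/73Z)^×| / |⟨17⟩| = 72 / 24 = 3.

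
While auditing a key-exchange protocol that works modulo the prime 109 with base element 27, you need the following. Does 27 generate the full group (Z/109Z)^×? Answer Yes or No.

No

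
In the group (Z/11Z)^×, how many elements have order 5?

4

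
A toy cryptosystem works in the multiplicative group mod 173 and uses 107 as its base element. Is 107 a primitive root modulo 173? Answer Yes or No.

φ(173) = 173 − 1 = 172 = 2^2 · 43.
Test 107^(172/q) mod 173 for each prime factor q of 172:
107^86 ≡ 172 (mod 173)  [q = 2: ≢ 1 ✓]
107^4 ≡ 96 (mod 173)  [q = 43: ≢ 1 ✓]
None equal 1, so ord_173(107) = 172: 107 is a primitive root.

Yes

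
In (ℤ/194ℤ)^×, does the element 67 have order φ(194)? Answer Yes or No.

No

φ(194) = φ(2)·φ(97) = 1·96 = 96 = 2^5 · 3.
An element g generates (Z/194Z)^× iff g^(96/q) ≢ 1 (mod 194) for each prime q ∈ {2, 3}.
67^48 ≡ 193 (mod 194)  [q = 2: ≢ 1 ✓]
67^32 ≡ 1 (mod 194)  [q = 3: ≡ 1 ✗]
67^32 ≡ 1 shows ord(67) | 32, strictly less than φ(194); not a primitive root.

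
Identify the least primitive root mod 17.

3

φ(17) = 17 − 1 = 16 = 2^4.
Test candidates g = 2, 3, … against the prime factors q ∈ {2} of φ(17): g is a generator iff g^(16/q) ≢ 1 for every such q.
g = 2: 2^8 ≡ 1 — hits 1, so not a primitive root.
g = 3: 3^8 ≡ 16 — none is 1, so 3 is a primitive root.
The smallest primitive root modulo 17 is 3.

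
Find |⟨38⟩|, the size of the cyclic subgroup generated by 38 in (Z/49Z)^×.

The order of 38 must divide φ(49) = φ(7^2) = 7·(7−1) = 42 = 2 · 3 · 7.
Divisors of 42: 1, 2, 3, 6, 7, 14, 21, 42.
Compute 38^d (mod 49) for the divisors d until we hit 1:
38^1 ≡ 38
38^2 ≡ 23
38^3 ≡ 41
38^6 ≡ 15
38^7 ≡ 31
38^14 ≡ 30
38^21 ≡ 48
38^42 ≡ 1
Therefore the multiplicative order of 38 modulo 49 is 42.

42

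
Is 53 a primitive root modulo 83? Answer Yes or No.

Yes

φ(83) = 83 − 1 = 82 = 2 · 41.
It suffices to check that the order of 53 is not a proper divisor of 82: compute 53^(82/q) for q ∈ {2, 41}.
53^41 ≡ 82 (mod 83)  [q = 2: ≢ 1 ✓]
53^2 ≡ 70 (mod 83)  [q = 41: ≢ 1 ✓]
Every test exponent gives a nontrivial residue, hence 53 generates the full group.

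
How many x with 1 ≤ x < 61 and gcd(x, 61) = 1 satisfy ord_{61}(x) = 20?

φ(61) = 61 − 1 = 60 = 2^2 · 3 · 5.
In a cyclic group of order 60, there are φ(d) elements of order d for each divisor d of 60, and zero for non-divisors.
20 = 2^2 · 5 divides 60, and φ(20) = 8.

8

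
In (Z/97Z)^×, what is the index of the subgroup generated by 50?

The order of 50 must divide φ(97) = 97 − 1 = 96 = 2^5 · 3.
Divisors of 96: 1, 2, 3, 4, 6, 8, 12, 16, 24, 32, 48, 96.
Check 50^d mod 97 for each divisor in increasing order:
50^1 ≡ 50 (mod 97)
50^2 ≡ 75 (mod 97)
50^3 ≡ 64 (mod 97)
50^4 ≡ 96 (mod 97)
50^6 ≡ 22 (mod 97)
50^8 ≡ 1 (mod 97) ✓
So ord_97(50) = 8, hence |⟨50⟩| = 8.
Index = |(Z/97Z)^×| / |⟨50⟩| = 96 / 8 = 12.

12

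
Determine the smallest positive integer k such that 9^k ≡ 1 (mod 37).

The order of 9 must divide φ(37) = 37 − 1 = 36 = 2^2 · 3^2.
Divisors of 36: 1, 2, 3, 4, 6, 9, 12, 18, 36.
Check 9^d mod 37 for each divisor in increasing order:
9^1 ≡ 9 (mod 37)
9^2 ≡ 7 (mod 37)
9^3 ≡ 26 (mod 37)
9^4 ≡ 12 (mod 37)
9^6 ≡ 10 (mod 37)
9^9 ≡ 1 (mod 37) ✓
Hence ord(9) = 9.

9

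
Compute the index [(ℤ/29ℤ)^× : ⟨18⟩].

1

Since 18 ∈ (Z/29Z)^×, its order divides φ(29) = 29 − 1 = 28 = 2^2 · 7.
Divisors of 28: 1, 2, 4, 7, 14, 28.
Evaluate successive powers at the divisors of 28:
18^1 ≡ 18 (mod 29)
18^2 ≡ 5 (mod 29)
18^4 ≡ 25 (mod 29)
18^7 ≡ 17 (mod 29)
18^14 ≡ 28 (mod 29)
18^28 ≡ 1 (mod 29) ✓
The order of 18 is 28, so the subgroup it generates has 28 elements.
The index is φ(29) / ord(18) = 28 / 28 = 1.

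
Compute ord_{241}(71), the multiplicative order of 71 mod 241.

240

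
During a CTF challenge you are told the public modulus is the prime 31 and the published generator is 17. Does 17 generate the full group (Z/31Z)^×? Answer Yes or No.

Yes

φ(31) = 31 − 1 = 30 = 2 · 3 · 5.
17 is a primitive root mod 31 iff 17^(φ(31)/q) ≢ 1 for every prime q | φ(31), i.e. q ∈ {2, 3, 5}.
17^15 ≡ 30 (mod 31)  [q = 2: ≢ 1 ✓]
17^10 ≡ 25 (mod 31)  [q = 3: ≢ 1 ✓]
17^6 ≡ 8 (mod 31)  [q = 5: ≢ 1 ✓]
None equal 1, so ord_31(17) = 30: 17 is a primitive root.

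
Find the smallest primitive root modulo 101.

φ(101) = 101 − 1 = 100 = 2^2 · 5^2.
Test candidates g = 2, 3, … against the prime factors q ∈ {2, 5} of φ(101): g is a generator iff g^(100/q) ≢ 1 for every such q.
g = 2: 2^50 ≡ 100; 2^20 ≡ 95 — none is 1, so 2 is a primitive root.
The smallest primitive root modulo 101 is 2.

2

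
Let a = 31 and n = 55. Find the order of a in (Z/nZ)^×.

5

The order of 31 must divide φ(55) = φ(5·11) = (5−1)·(11−1) = 4·10 = 40 = 2^3 · 5.
Divisors of 40: 1, 2, 4, 5, 8, 10, 20, 40.
Compute 31^d (mod 55) for the divisors d until we hit 1:
31^1 ≡ 31 (mod 55)
31^2 ≡ 26 (mod 55)
31^4 ≡ 16 (mod 55)
31^5 ≡ 1 (mod 55) ✓
The smallest such exponent is 5, so the order of 31 is 5.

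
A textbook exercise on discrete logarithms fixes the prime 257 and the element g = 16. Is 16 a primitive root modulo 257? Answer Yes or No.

No

φ(257) = 257 − 1 = 256 = 2^8.
It suffices to check that the order of 16 is not a proper divisor of 256: compute 16^(256/q) for q ∈ {2}.
16^128 ≡ 1 (mod 257)  [q = 2: ≡ 1 ✗]
16^128 ≡ 1 shows ord(16) | 128, strictly less than φ(257); not a primitive root.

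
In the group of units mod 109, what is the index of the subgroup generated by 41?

9

ord(41) | φ(109) = 109 − 1 = 108 = 2^2 · 3^3.
Divisors of 108: 1, 2, 3, 4, 6, 9, 12, 18, 27, 36, 54, 108.
Evaluate successive powers at the divisors of 108:
41^1 ≡ 41 (mod 109)
41^2 ≡ 46 (mod 109)
41^3 ≡ 33 (mod 109)
41^4 ≡ 45 (mod 109)
41^6 ≡ 108 (mod 109)
41^9 ≡ 76 (mod 109)
41^12 ≡ 1 (mod 109) ✓
The order of 41 is 12, so the subgroup it generates has 12 elements.
Index = |(Z/109Z)^×| / |⟨41⟩| = 108 / 12 = 9.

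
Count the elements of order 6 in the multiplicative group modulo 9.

φ(9) = φ(3^2) = 3·(3−1) = 6 = 2 · 3.
Since (Z/9Z)^× is cyclic of order 6, the number of elements of order d is φ(d) when d | 6 and 0 otherwise.
6 = 2 · 3 divides 6, and φ(6) = 2.

2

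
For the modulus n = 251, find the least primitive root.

6

φ(251) = 251 − 1 = 250 = 2 · 5^3.
g is a primitive root iff g^(250/q) ≢ 1 (mod 251) for each prime q ∈ {2, 5}.
g = 2: 2^125 ≡ 250; 2^50 ≡ 1 — hits 1, so not a primitive root.
g = 3: 3^125 ≡ 1 — hits 1, so not a primitive root.
g = 4: 4^125 ≡ 1 — hits 1, so not a primitive root.
g = 5: 5^125 ≡ 1 — hits 1, so not a primitive root.
g = 6: 6^125 ≡ 250; 6^50 ≡ 219 — none is 1, so 6 is a primitive root.
The smallest primitive root modulo 251 is 6.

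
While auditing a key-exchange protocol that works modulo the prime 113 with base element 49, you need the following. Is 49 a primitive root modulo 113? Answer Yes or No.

No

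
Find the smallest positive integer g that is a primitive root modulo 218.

11

φ(218) = φ(2)·φ(109) = 1·108 = 108 = 2^2 · 3^3.
g is a primitive root iff g^(108/q) ≢ 1 (mod 218) for each prime q ∈ {2, 3}.
g = 2: gcd(2, 218) = 2 > 1, not a unit — skip.
g = 3: 3^54 ≡ 1 — hits 1, so not a primitive root.
g = 4: gcd(4, 218) = 2 > 1, not a unit — skip.
g = 5: 5^54 ≡ 1 — hits 1, so not a primitive root.
g = 6: gcd(6, 218) = 2 > 1, not a unit — skip.
g = 7: 7^54 ≡ 1 — hits 1, so not a primitive root.
g = 8: gcd(8, 218) = 2 > 1, not a unit — skip.
g = 9: 9^54 ≡ 1 — hits 1, so not a primitive root.
g = 10: gcd(10, 218) = 2 > 1, not a unit — skip.
g = 11: 11^54 ≡ 217; 11^36 ≡ 45 — none is 1, so 11 is a primitive root.
Hence the least primitive root of 218 is 11.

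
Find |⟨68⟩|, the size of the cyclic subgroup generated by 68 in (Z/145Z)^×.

ord(68) | φ(145) = φ(5·29) = (5−1)·(29−1) = 4·28 = 112 = 2^4 · 7.
Divisors of 112: 1, 2, 4, 7, 8, 14, 16, 28, 56, 112.
Evaluate successive powers at the divisors of 112:
68^1 ≡ 68 (mod 145)
68^2 ≡ 129 (mod 145)
68^4 ≡ 111 (mod 145)
68^7 ≡ 17 (mod 145)
68^8 ≡ 141 (mod 145)
68^14 ≡ 144 (mod 145)
68^16 ≡ 16 (mod 145)
68^28 ≡ 1 (mod 145) ✓
Therefore the multiplicative order of 68 modulo 145 is 28.

28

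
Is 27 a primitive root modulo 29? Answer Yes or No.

Yes

φ(29) = 29 − 1 = 28 = 2^2 · 7.
It suffices to check that the order of 27 is not a proper divisor of 28: compute 27^(28/q) for q ∈ {2, 7}.
27^14 ≡ 28 (mod 29)  [q = 2: ≢ 1 ✓]
27^4 ≡ 16 (mod 29)  [q = 7: ≢ 1 ✓]
None equal 1, so ord_29(27) = 28: 27 is a primitive root.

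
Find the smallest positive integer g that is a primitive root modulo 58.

3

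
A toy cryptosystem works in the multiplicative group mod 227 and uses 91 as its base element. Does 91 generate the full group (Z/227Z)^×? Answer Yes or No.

φ(227) = 227 − 1 = 226 = 2 · 113.
Test 91^(226/q) mod 227 for each prime factor q of 226:
91^113 ≡ 226 (mod 227)  [q = 2: ≢ 1 ✓]
91^2 ≡ 109 (mod 227)  [q = 113: ≢ 1 ✓]
Every test exponent gives a nontrivial residue, hence 91 generates the full group.

Yes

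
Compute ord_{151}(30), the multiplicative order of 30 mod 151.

150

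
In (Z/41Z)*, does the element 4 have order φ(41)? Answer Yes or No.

No

φ(41) = 41 − 1 = 40 = 2^3 · 5.
Test 4^(40/q) mod 41 for each prime factor q of 40:
4^20 ≡ 1 (mod 41)  [q = 2: ≡ 1 ✗]
4^8 ≡ 18 (mod 41)  [q = 5: ≢ 1 ✓]
4^20 ≡ 1 shows ord(4) | 20, strictly less than φ(41); not a primitive root.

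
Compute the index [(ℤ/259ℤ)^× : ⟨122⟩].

36

The order of 122 must divide φ(259) = φ(7·37) = (7−1)·(37−1) = 6·36 = 216 = 2^3 · 3^3.
Divisors of 216: 1, 2, 3, 4, 6, 8, 9, 12, 18, 24, 27, 36, 54, 72, 108, 216.
Evaluate successive powers at the divisors of 216:
122^1 ≡ 122 (mod 259)
122^2 ≡ 121 (mod 259)
122^3 ≡ 258 (mod 259)
122^4 ≡ 137 (mod 259)
122^6 ≡ 1 (mod 259) ✓
So ord_259(122) = 6, hence |⟨122⟩| = 6.
[(Z/259Z)^× : ⟨122⟩] = 216/6 = 36.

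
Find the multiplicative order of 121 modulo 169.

By Lagrange's theorem, ord_169(121) divides φ(169) = φ(13^2) = 13·(13−1) = 156 = 2^2 · 3 · 13.
Divisors of 156: 1, 2, 3, 4, 6, 12, 13, 26, 39, 52, 78, 156.
Evaluate successive powers at the divisors of 156:
121^1 ≡ 121
121^2 ≡ 107
121^3 ≡ 103
121^4 ≡ 126
121^6 ≡ 131
121^12 ≡ 92
121^13 ≡ 147
121^26 ≡ 146
121^39 ≡ 168
121^52 ≡ 22
121^78 ≡ 1
The smallest such exponent is 78, so the order of 121 is 78.

78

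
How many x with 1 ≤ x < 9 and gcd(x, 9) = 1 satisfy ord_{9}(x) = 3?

2

φ(9) = φ(3^2) = 3·(3−1) = 6 = 2 · 3.
In a cyclic group of order 6, there are φ(d) elements of order d for each divisor d of 6, and zero for non-divisors.
3 | 6, and φ(3) = 3 − 1 = 2.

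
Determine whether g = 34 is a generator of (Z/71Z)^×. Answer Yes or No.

No

φ(71) = 71 − 1 = 70 = 2 · 5 · 7.
An element g generates (Z/71Z)^× iff g^(70/q) ≢ 1 (mod 71) for each prime q ∈ {2, 5, 7}.
34^35 ≡ 70 (mod 71)  [q = 2: ≢ 1 ✓]
34^14 ≡ 1 (mod 71)  [q = 5: ≡ 1 ✗]
34^10 ≡ 30 (mod 71)  [q = 7: ≢ 1 ✓]
The check at q = 5 fails, so 34 generates a proper subgroup.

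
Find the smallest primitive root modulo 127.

3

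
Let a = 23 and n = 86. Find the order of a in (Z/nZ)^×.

The order of 23 must divide φ(86) = φ(2)·φ(43) = 1·42 = 42 = 2 · 3 · 7.
Divisors of 42: 1, 2, 3, 6, 7, 14, 21, 42.
Check 23^d mod 86 for each divisor in increasing order:
23^1 ≡ 23 (mod 86)
23^2 ≡ 13 (mod 86)
23^3 ≡ 41 (mod 86)
23^6 ≡ 47 (mod 86)
23^7 ≡ 49 (mod 86)
23^14 ≡ 79 (mod 86)
23^21 ≡ 1 (mod 86) ✓
Therefore the multiplicative order of 23 modulo 86 is 21.

21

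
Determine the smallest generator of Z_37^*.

2

φ(37) = 37 − 1 = 36 = 2^2 · 3^2.
g is a primitive root iff g^(36/q) ≢ 1 (mod 37) for each prime q ∈ {2, 3}.
g = 2: 2^18 ≡ 36; 2^12 ≡ 26 — none is 1, so 2 is a primitive root.
The smallest primitive root modulo 37 is 2.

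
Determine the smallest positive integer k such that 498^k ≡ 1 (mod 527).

Since 498 ∈ (Z/527Z)^×, its order divides φ(527) = φ(17·31) = (17−1)·(31−1) = 16·30 = 480 = 2^5 · 3 · 5.
Divisors of 480: 1, 2, 3, 4, 5, 6, 8, 10, 12, 15, 16, 20, 24, 30, 32, 40, 48, 60, 80, 96, 120, 160, 240, 480.
Check 498^d mod 527 for each divisor in increasing order:
498^1 ≡ 498 (mod 527)
498^2 ≡ 314 (mod 527)
498^3 ≡ 380 (mod 527)
498^4 ≡ 47 (mod 527)
498^5 ≡ 218 (mod 527)
498^6 ≡ 2 (mod 527)
498^8 ≡ 101 (mod 527)
498^10 ≡ 94 (mod 527)
498^12 ≡ 4 (mod 527)
498^15 ≡ 466 (mod 527)
498^16 ≡ 188 (mod 527)
498^20 ≡ 404 (mod 527)
498^24 ≡ 16 (mod 527)
498^30 ≡ 32 (mod 527)
498^32 ≡ 35 (mod 527)
498^40 ≡ 373 (mod 527)
498^48 ≡ 256 (mod 527)
498^60 ≡ 497 (mod 527)
498^80 ≡ 1 (mod 527) ✓
The smallest such exponent is 80, so the order of 498 is 80.

80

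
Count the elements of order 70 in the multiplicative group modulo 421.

φ(421) = 421 − 1 = 420 = 2^2 · 3 · 5 · 7.
(Z/421Z)^× is cyclic (|G| = 420); a cyclic group of order m has exactly φ(d) elements of each order d | m, and none otherwise.
70 = 2 · 5 · 7 divides 420, and φ(70) = 24.

24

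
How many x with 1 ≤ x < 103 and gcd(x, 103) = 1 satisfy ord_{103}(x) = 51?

φ(103) = 103 − 1 = 102 = 2 · 3 · 17.
(Z/103Z)^× is cyclic (|G| = 102); a cyclic group of order m has exactly φ(d) elements of each order d | m, and none otherwise.
51 = 3 · 17 divides 102, and φ(51) = 32.

32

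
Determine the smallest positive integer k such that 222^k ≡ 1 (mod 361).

By Lagrange's theorem, ord_361(222) divides φ(361) = φ(19^2) = 19·(19−1) = 342 = 2 · 3^2 · 19.
Divisors of 342: 1, 2, 3, 6, 9, 18, 19, 38, 57, 114, 171, 342.
Check 222^d mod 361 for each divisor in increasing order:
222^1 ≡ 222
222^2 ≡ 188
222^3 ≡ 221
222^6 ≡ 106
222^9 ≡ 322
222^18 ≡ 77
222^19 ≡ 127
222^38 ≡ 245
222^57 ≡ 69
222^114 ≡ 68
222^171 ≡ 360
222^342 ≡ 1
Therefore the multiplicative order of 222 modulo 361 is 342.

342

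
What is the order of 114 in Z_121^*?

55

By Lagrange's theorem, ord_121(114) divides φ(121) = φ(11^2) = 11·(11−1) = 110 = 2 · 5 · 11.
Divisors of 110: 1, 2, 5, 10, 11, 22, 55, 110.
Compute 114^d (mod 121) for the divisors d until we hit 1:
114^1 ≡ 114 (mod 121)
114^2 ≡ 49 (mod 121)
114^5 ≡ 12 (mod 121)
114^10 ≡ 23 (mod 121)
114^11 ≡ 81 (mod 121)
114^22 ≡ 27 (mod 121)
114^55 ≡ 1 (mod 121) ✓
So ord_121(114) = 55.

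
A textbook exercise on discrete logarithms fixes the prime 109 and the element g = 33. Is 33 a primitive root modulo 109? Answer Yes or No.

No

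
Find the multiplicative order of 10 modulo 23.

22

ord(10) | φ(23) = 23 − 1 = 22 = 2 · 11.
Divisors of 22: 1, 2, 11, 22.
Check 10^d mod 23 for each divisor in increasing order:
10^1 ≡ 10 (mod 23)
10^2 ≡ 8 (mod 23)
10^11 ≡ 22 (mod 23)
10^22 ≡ 1 (mod 23) ✓
Therefore the multiplicative order of 10 modulo 23 is 22.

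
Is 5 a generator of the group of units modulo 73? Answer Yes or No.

φ(73) = 73 − 1 = 72 = 2^3 · 3^2.
It suffices to check that the order of 5 is not a proper divisor of 72: compute 5^(72/q) for q ∈ {2, 3}.
5^36 ≡ 72 (mod 73)  [q = 2: ≢ 1 ✓]
5^24 ≡ 8 (mod 73)  [q = 3: ≢ 1 ✓]
None equal 1, so ord_73(5) = 72: 5 is a primitive root.

Yes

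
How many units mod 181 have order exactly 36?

12

φ(181) = 181 − 1 = 180 = 2^2 · 3^2 · 5.
In a cyclic group of order 180, there are φ(d) elements of order d for each divisor d of 180, and zero for non-divisors.
36 = 2^2 · 3^2 divides 180, and φ(36) = 12.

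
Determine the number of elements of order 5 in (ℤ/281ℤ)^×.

4

φ(281) = 281 − 1 = 280 = 2^3 · 5 · 7.
Since (Z/281Z)^× is cyclic of order 280, the number of elements of order d is φ(d) when d | 280 and 0 otherwise.
5 | 280, and φ(5) = 5 − 1 = 4.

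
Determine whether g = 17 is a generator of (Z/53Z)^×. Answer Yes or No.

φ(53) = 53 − 1 = 52 = 2^2 · 13.
17 is a primitive root mod 53 iff 17^(φ(53)/q) ≢ 1 for every prime q | φ(53), i.e. q ∈ {2, 13}.
17^26 ≡ 1 (mod 53)  [q = 2: ≡ 1 ✗]
17^4 ≡ 46 (mod 53)  [q = 13: ≢ 1 ✓]
The check at q = 2 fails, so 17 generates a proper subgroup.

No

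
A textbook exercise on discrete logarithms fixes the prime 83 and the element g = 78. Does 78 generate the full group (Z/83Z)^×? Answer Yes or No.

φ(83) = 83 − 1 = 82 = 2 · 41.
An element g generates (Z/83Z)^× iff g^(82/q) ≢ 1 (mod 83) for each prime q ∈ {2, 41}.
78^41 ≡ 1 (mod 83)  [q = 2: ≡ 1 ✗]
78^2 ≡ 25 (mod 83)  [q = 41: ≢ 1 ✓]
The check at q = 2 fails, so 78 generates a proper subgroup.

No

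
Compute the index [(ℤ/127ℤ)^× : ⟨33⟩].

3

ord(33) | φ(127) = 127 − 1 = 126 = 2 · 3^2 · 7.
Divisors of 126: 1, 2, 3, 6, 7, 9, 14, 18, 21, 42, 63, 126.
Test each divisor d:
33^1 ≡ 33
33^2 ≡ 73
33^3 ≡ 123
33^6 ≡ 16
33^7 ≡ 20
33^9 ≡ 63
33^14 ≡ 19
33^18 ≡ 32
33^21 ≡ 126
33^42 ≡ 1
So ord_127(33) = 42, hence |⟨33⟩| = 42.
The index is φ(127) / ord(33) = 126 / 42 = 3.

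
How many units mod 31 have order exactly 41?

0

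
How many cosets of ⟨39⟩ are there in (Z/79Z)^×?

1

By Lagrange's theorem, ord_79(39) divides φ(79) = 79 − 1 = 78 = 2 · 3 · 13.
Divisors of 78: 1, 2, 3, 6, 13, 26, 39, 78.
Test each divisor d:
39^1 ≡ 39 (mod 79)
39^2 ≡ 20 (mod 79)
39^3 ≡ 69 (mod 79)
39^6 ≡ 21 (mod 79)
39^13 ≡ 56 (mod 79)
39^26 ≡ 55 (mod 79)
39^39 ≡ 78 (mod 79)
39^78 ≡ 1 (mod 79) ✓
The order of 39 is 78, so the subgroup it generates has 78 elements.
Index = |(Z/79Z)^×| / |⟨39⟩| = 78 / 78 = 1.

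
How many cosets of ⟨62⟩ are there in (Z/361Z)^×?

38

Since 62 ∈ (Z/361Z)^×, its order divides φ(361) = φ(19^2) = 19·(19−1) = 342 = 2 · 3^2 · 19.
Divisors of 342: 1, 2, 3, 6, 9, 18, 19, 38, 57, 114, 171, 342.
Test each divisor d:
62^1 ≡ 62 (mod 361)
62^2 ≡ 234 (mod 361)
62^3 ≡ 68 (mod 361)
62^6 ≡ 292 (mod 361)
62^9 ≡ 1 (mod 361) ✓
Thus |⟨62⟩| = ord(62) = 9.
The index is φ(361) / ord(62) = 342 / 9 = 38.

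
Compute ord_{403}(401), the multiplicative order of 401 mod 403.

By Lagrange's theorem, ord_403(401) divides φ(403) = φ(13·31) = (13−1)·(31−1) = 12·30 = 360 = 2^3 · 3^2 · 5.
Divisors of 360: 1, 2, 3, 4, 5, 6, 8, 9, 10, 12, 15, 18, 20, 24, 30, 36, 40, 45, 60, 72, 90, 120, 180, 360.
Evaluate successive powers at the divisors of 360:
401^1 ≡ 401
401^2 ≡ 4
401^3 ≡ 395
401^4 ≡ 16
401^5 ≡ 371
401^6 ≡ 64
401^8 ≡ 256
401^9 ≡ 294
401^10 ≡ 218
401^12 ≡ 66
401^15 ≡ 278
401^18 ≡ 194
401^20 ≡ 373
401^24 ≡ 326
401^30 ≡ 311
401^36 ≡ 157
401^40 ≡ 94
401^45 ≡ 216
401^60 ≡ 1
So ord_403(401) = 60.

60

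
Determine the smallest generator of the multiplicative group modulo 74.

5

φ(74) = φ(2)·φ(37) = 1·36 = 36 = 2^2 · 3^2.
Test candidates g = 2, 3, … against the prime factors q ∈ {2, 3} of φ(74): g is a generator iff g^(36/q) ≢ 1 for every such q.
g = 2: gcd(2, 74) = 2 > 1, not a unit — skip.
g = 3: 3^18 ≡ 1 — hits 1, so not a primitive root.
g = 4: gcd(4, 74) = 2 > 1, not a unit — skip.
g = 5: 5^18 ≡ 73; 5^12 ≡ 47 — none is 1, so 5 is a primitive root.
So 5 is the smallest generator of (Z/74Z)^×.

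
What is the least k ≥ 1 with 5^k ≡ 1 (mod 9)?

6

ord(5) | φ(9) = φ(3^2) = 3·(3−1) = 6 = 2 · 3.
Divisors of 6: 1, 2, 3, 6.
Evaluate successive powers at the divisors of 6:
5^1 ≡ 5
5^2 ≡ 7
5^3 ≡ 8
5^6 ≡ 1
Hence ord(5) = 6.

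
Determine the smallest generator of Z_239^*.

7

φ(239) = 239 − 1 = 238 = 2 · 7 · 17.
Test candidates g = 2, 3, … against the prime factors q ∈ {2, 7, 17} of φ(239): g is a generator iff g^(238/q) ≢ 1 for every such q.
g = 2: 2^119 ≡ 1 — hits 1, so not a primitive root.
g = 3: 3^119 ≡ 1 — hits 1, so not a primitive root.
g = 4: 4^119 ≡ 1 — hits 1, so not a primitive root.
g = 5: 5^119 ≡ 1 — hits 1, so not a primitive root.
g = 6: 6^119 ≡ 1 — hits 1, so not a primitive root.
g = 7: 7^119 ≡ 238; 7^34 ≡ 24; 7^14 ≡ 211 — none is 1, so 7 is a primitive root.
The smallest primitive root modulo 239 is 7.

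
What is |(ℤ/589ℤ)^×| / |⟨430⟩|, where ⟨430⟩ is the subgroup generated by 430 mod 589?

By Lagrange's theorem, ord_589(430) divides φ(589) = φ(19·31) = (19−1)·(31−1) = 18·30 = 540 = 2^2 · 3^3 · 5.
Divisors of 540: 1, 2, 3, 4, 5, 6, 9, 10, 12, 15, 18, 20, 27, 30, 36, 45, 54, 60, 90, 108, 135, 180, 270, 540.
Evaluate successive powers at the divisors of 540:
430^1 ≡ 430 (mod 589)
430^2 ≡ 543 (mod 589)
430^3 ≡ 246 (mod 589)
430^4 ≡ 349 (mod 589)
430^5 ≡ 464 (mod 589)
430^6 ≡ 438 (mod 589)
430^9 ≡ 550 (mod 589)
430^10 ≡ 311 (mod 589)
430^12 ≡ 419 (mod 589)
430^15 ≡ 588 (mod 589)
430^18 ≡ 343 (mod 589)
430^20 ≡ 125 (mod 589)
430^27 ≡ 170 (mod 589)
430^30 ≡ 1 (mod 589) ✓
Thus |⟨430⟩| = ord(430) = 30.
The index is φ(589) / ord(430) = 540 / 30 = 18.

18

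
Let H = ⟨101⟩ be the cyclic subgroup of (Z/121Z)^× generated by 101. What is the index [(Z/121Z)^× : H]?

By Lagrange's theorem, ord_121(101) divides φ(121) = φ(11^2) = 11·(11−1) = 110 = 2 · 5 · 11.
Divisors of 110: 1, 2, 5, 10, 11, 22, 55, 110.
Evaluate successive powers at the divisors of 110:
101^1 ≡ 101
101^2 ≡ 37
101^5 ≡ 87
101^10 ≡ 67
101^11 ≡ 112
101^22 ≡ 81
101^55 ≡ 120
101^110 ≡ 1
The order of 101 is 110, so the subgroup it generates has 110 elements.
The index is φ(121) / ord(101) = 110 / 110 = 1.

1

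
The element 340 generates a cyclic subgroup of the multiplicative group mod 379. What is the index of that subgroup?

The order of 340 must divide φ(379) = 379 − 1 = 378 = 2 · 3^3 · 7.
Divisors of 378: 1, 2, 3, 6, 7, 9, 14, 18, 21, 27, 42, 54, 63, 126, 189, 378.
Check 340^d mod 379 for each divisor in increasing order:
340^1 ≡ 340
340^2 ≡ 5
340^3 ≡ 184
340^6 ≡ 125
340^7 ≡ 52
340^9 ≡ 260
340^14 ≡ 51
340^18 ≡ 138
340^21 ≡ 378
340^27 ≡ 254
340^42 ≡ 1
Thus |⟨340⟩| = ord(340) = 42.
Index = |(Z/379Z)^×| / |⟨340⟩| = 378 / 42 = 9.

9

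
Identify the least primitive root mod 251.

6

φ(251) = 251 − 1 = 250 = 2 · 5^3.
g is a primitive root iff g^(250/q) ≢ 1 (mod 251) for each prime q ∈ {2, 5}.
g = 2: 2^125 ≡ 250; 2^50 ≡ 1 — hits 1, so not a primitive root.
g = 3: 3^125 ≡ 1 — hits 1, so not a primitive root.
g = 4: 4^125 ≡ 1 — hits 1, so not a primitive root.
g = 5: 5^125 ≡ 1 — hits 1, so not a primitive root.
g = 6: 6^125 ≡ 250; 6^50 ≡ 219 — none is 1, so 6 is a primitive root.
The smallest primitive root modulo 251 is 6.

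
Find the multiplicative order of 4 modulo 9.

3

Since 4 ∈ (Z/9Z)^×, its order divides φ(9) = φ(3^2) = 3·(3−1) = 6 = 2 · 3.
Divisors of 6: 1, 2, 3, 6.
Check 4^d mod 9 for each divisor in increasing order:
4^1 ≡ 4
4^2 ≡ 7
4^3 ≡ 1
So ord_9(4) = 3.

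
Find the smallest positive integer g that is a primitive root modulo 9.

2

φ(9) = φ(3^2) = 3·(3−1) = 6 = 2 · 3.
Test candidates g = 2, 3, … against the prime factors q ∈ {2, 3} of φ(9): g is a generator iff g^(6/q) ≢ 1 for every such q.
g = 2: 2^3 ≡ 8; 2^2 ≡ 4 — none is 1, so 2 is a primitive root.
Hence the least primitive root of 9 is 2.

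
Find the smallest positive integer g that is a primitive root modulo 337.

10

φ(337) = 337 − 1 = 336 = 2^4 · 3 · 7.
Test candidates g = 2, 3, … against the prime factors q ∈ {2, 3, 7} of φ(337): g is a generator iff g^(336/q) ≢ 1 for every such q.
g = 2: 2^168 ≡ 1 — hits 1, so not a primitive root.
g = 3: 3^168 ≡ 1 — hits 1, so not a primitive root.
g = 4: 4^168 ≡ 1 — hits 1, so not a primitive root.
g = 5: 5^168 ≡ 336; 5^112 ≡ 1 — hits 1, so not a primitive root.
g = 6: 6^168 ≡ 1 — hits 1, so not a primitive root.
g = 7: 7^168 ≡ 1 — hits 1, so not a primitive root.
g = 8: 8^168 ≡ 1 — hits 1, so not a primitive root.
g = 9: 9^168 ≡ 1 — hits 1, so not a primitive root.
g = 10: 10^168 ≡ 336; 10^112 ≡ 128; 10^48 ≡ 175 — none is 1, so 10 is a primitive root.
The smallest primitive root modulo 337 is 10.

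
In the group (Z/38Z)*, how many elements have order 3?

φ(38) = φ(2)·φ(19) = 1·18 = 18 = 2 · 3^2.
Since (Z/38Z)^× is cyclic of order 18, the number of elements of order d is φ(d) when d | 18 and 0 otherwise.
3 | 18, and φ(3) = 3 − 1 = 2.

2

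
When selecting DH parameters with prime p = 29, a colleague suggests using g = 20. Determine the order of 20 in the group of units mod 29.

7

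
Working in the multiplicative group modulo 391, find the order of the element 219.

88

ord(219) | φ(391) = φ(17·23) = (17−1)·(23−1) = 16·22 = 352 = 2^5 · 11.
Divisors of 352: 1, 2, 4, 8, 11, 16, 22, 32, 44, 88, 176, 352.
Compute 219^d (mod 391) for the divisors d until we hit 1:
219^1 ≡ 219 (mod 391)
219^2 ≡ 259 (mod 391)
219^4 ≡ 220 (mod 391)
219^8 ≡ 307 (mod 391)
219^11 ≡ 162 (mod 391)
219^16 ≡ 18 (mod 391)
219^22 ≡ 47 (mod 391)
219^32 ≡ 324 (mod 391)
219^44 ≡ 254 (mod 391)
219^88 ≡ 1 (mod 391) ✓
Hence ord(219) = 88.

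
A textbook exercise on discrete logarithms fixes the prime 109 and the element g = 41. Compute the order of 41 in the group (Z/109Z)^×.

Since 41 ∈ (Z/109Z)^×, its order divides φ(109) = 109 − 1 = 108 = 2^2 · 3^3.
Divisors of 108: 1, 2, 3, 4, 6, 9, 12, 18, 27, 36, 54, 108.
Test each divisor d:
41^1 ≡ 41 (mod 109)
41^2 ≡ 46 (mod 109)
41^3 ≡ 33 (mod 109)
41^4 ≡ 45 (mod 109)
41^6 ≡ 108 (mod 109)
41^9 ≡ 76 (mod 109)
41^12 ≡ 1 (mod 109) ✓
So ord_109(41) = 12.

12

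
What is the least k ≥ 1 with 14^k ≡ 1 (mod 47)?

Since 14 ∈ (Z/47Z)^×, its order divides φ(47) = 47 − 1 = 46 = 2 · 23.
Divisors of 46: 1, 2, 23, 46.
Test each divisor d:
14^1 ≡ 14 (mod 47)
14^2 ≡ 8 (mod 47)
14^23 ≡ 1 (mod 47) ✓
Therefore the multiplicative order of 14 modulo 47 is 23.

23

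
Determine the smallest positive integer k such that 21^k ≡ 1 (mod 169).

By Lagrange's theorem, ord_169(21) divides φ(169) = φ(13^2) = 13·(13−1) = 156 = 2^2 · 3 · 13.
Divisors of 156: 1, 2, 3, 4, 6, 12, 13, 26, 39, 52, 78, 156.
Check 21^d mod 169 for each divisor in increasing order:
21^1 ≡ 21 (mod 169)
21^2 ≡ 103 (mod 169)
21^3 ≡ 135 (mod 169)
21^4 ≡ 131 (mod 169)
21^6 ≡ 142 (mod 169)
21^12 ≡ 53 (mod 169)
21^13 ≡ 99 (mod 169)
21^26 ≡ 168 (mod 169)
21^39 ≡ 70 (mod 169)
21^52 ≡ 1 (mod 169) ✓
The smallest such exponent is 52, so the order of 21 is 52.

52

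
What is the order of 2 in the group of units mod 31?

Since 2 ∈ (Z/31Z)^×, its order divides φ(31) = 31 − 1 = 30 = 2 · 3 · 5.
Divisors of 30: 1, 2, 3, 5, 6, 10, 15, 30.
Evaluate successive powers at the divisors of 30:
2^1 ≡ 2
2^2 ≡ 4
2^3 ≡ 8
2^5 ≡ 1
Therefore the multiplicative order of 2 modulo 31 is 5.

5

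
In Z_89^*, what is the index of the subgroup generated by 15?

By Lagrange's theorem, ord_89(15) divides φ(89) = 89 − 1 = 88 = 2^3 · 11.
Divisors of 88: 1, 2, 4, 8, 11, 22, 44, 88.
Compute 15^d (mod 89) for the divisors d until we hit 1:
15^1 ≡ 15
15^2 ≡ 47
15^4 ≡ 73
15^8 ≡ 78
15^11 ≡ 77
15^22 ≡ 55
15^44 ≡ 88
15^88 ≡ 1
So ord_89(15) = 88, hence |⟨15⟩| = 88.
Index = |(Z/89Z)^×| / |⟨15⟩| = 88 / 88 = 1.

1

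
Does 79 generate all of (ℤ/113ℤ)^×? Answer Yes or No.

Yes

φ(113) = 113 − 1 = 112 = 2^4 · 7.
An element g generates (Z/113Z)^× iff g^(112/q) ≢ 1 (mod 113) for each prime q ∈ {2, 7}.
79^56 ≡ 112 (mod 113)  [q = 2: ≢ 1 ✓]
79^16 ≡ 16 (mod 113)  [q = 7: ≢ 1 ✓]
None equal 1, so ord_113(79) = 112: 79 is a primitive root.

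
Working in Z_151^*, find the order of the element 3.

50

ord(3) | φ(151) = 151 − 1 = 150 = 2 · 3 · 5^2.
Divisors of 150: 1, 2, 3, 5, 6, 10, 15, 25, 30, 50, 75, 150.
Evaluate successive powers at the divisors of 150:
3^1 ≡ 3
3^2 ≡ 9
3^3 ≡ 27
3^5 ≡ 92
3^6 ≡ 125
3^10 ≡ 8
3^15 ≡ 132
3^25 ≡ 150
3^30 ≡ 59
3^50 ≡ 1
Hence ord(3) = 50.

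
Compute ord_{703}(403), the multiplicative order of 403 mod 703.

9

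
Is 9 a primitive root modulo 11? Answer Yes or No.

φ(11) = 11 − 1 = 10 = 2 · 5.
It suffices to check that the order of 9 is not a proper divisor of 10: compute 9^(10/q) for q ∈ {2, 5}.
9^5 ≡ 1 (mod 11)  [q = 2: ≡ 1 ✗]
9^2 ≡ 4 (mod 11)  [q = 5: ≢ 1 ✓]
The check at q = 2 fails, so 9 generates a proper subgroup.

No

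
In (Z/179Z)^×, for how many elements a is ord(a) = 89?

88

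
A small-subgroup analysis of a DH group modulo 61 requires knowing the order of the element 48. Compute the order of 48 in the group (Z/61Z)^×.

6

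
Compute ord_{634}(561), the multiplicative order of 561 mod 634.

ord(561) | φ(634) = φ(2)·φ(317) = 1·316 = 316 = 2^2 · 79.
Divisors of 316: 1, 2, 4, 79, 158, 316.
Check 561^d mod 634 for each divisor in increasing order:
561^1 ≡ 561 (mod 634)
561^2 ≡ 257 (mod 634)
561^4 ≡ 113 (mod 634)
561^79 ≡ 1 (mod 634) ✓
Therefore the multiplicative order of 561 modulo 634 is 79.

79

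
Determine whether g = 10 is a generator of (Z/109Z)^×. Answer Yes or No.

φ(109) = 109 − 1 = 108 = 2^2 · 3^3.
Test 10^(108/q) mod 109 for each prime factor q of 108:
10^54 ≡ 108 (mod 109)  [q = 2: ≢ 1 ✓]
10^36 ≡ 63 (mod 109)  [q = 3: ≢ 1 ✓]
Every test exponent gives a nontrivial residue, hence 10 generates the full group.

Yes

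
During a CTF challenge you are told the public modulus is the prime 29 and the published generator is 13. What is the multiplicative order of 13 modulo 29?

By Lagrange's theorem, ord_29(13) divides φ(29) = 29 − 1 = 28 = 2^2 · 7.
Divisors of 28: 1, 2, 4, 7, 14, 28.
Check 13^d mod 29 for each divisor in increasing order:
13^1 ≡ 13 (mod 29)
13^2 ≡ 24 (mod 29)
13^4 ≡ 25 (mod 29)
13^7 ≡ 28 (mod 29)
13^14 ≡ 1 (mod 29) ✓
Therefore the multiplicative order of 13 modulo 29 is 14.

14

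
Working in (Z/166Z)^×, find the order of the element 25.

By Lagrange's theorem, ord_166(25) divides φ(166) = φ(2)·φ(83) = 1·82 = 82 = 2 · 41.
Divisors of 82: 1, 2, 41, 82.
Test each divisor d:
25^1 ≡ 25 (mod 166)
25^2 ≡ 127 (mod 166)
25^41 ≡ 1 (mod 166) ✓
The smallest such exponent is 41, so the order of 25 is 41.

41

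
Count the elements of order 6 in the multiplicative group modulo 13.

2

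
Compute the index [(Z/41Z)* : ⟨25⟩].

Since 25 ∈ (Z/41Z)^×, its order divides φ(41) = 41 − 1 = 40 = 2^3 · 5.
Divisors of 40: 1, 2, 4, 5, 8, 10, 20, 40.
Test each divisor d:
25^1 ≡ 25 (mod 41)
25^2 ≡ 10 (mod 41)
25^4 ≡ 18 (mod 41)
25^5 ≡ 40 (mod 41)
25^8 ≡ 37 (mod 41)
25^10 ≡ 1 (mod 41) ✓
The order of 25 is 10, so the subgroup it generates has 10 elements.
[(Z/41Z)^× : ⟨25⟩] = 40/10 = 4.

4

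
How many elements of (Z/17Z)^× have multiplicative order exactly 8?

4

φ(17) = 17 − 1 = 16 = 2^4.
(Z/17Z)^× is cyclic (|G| = 16); a cyclic group of order m has exactly φ(d) elements of each order d | m, and none otherwise.
8 = 2^3 divides 16, and φ(8) = 4.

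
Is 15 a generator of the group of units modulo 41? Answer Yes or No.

Yes

φ(41) = 41 − 1 = 40 = 2^3 · 5.
It suffices to check that the order of 15 is not a proper divisor of 40: compute 15^(40/q) for q ∈ {2, 5}.
15^20 ≡ 40 (mod 41)  [q = 2: ≢ 1 ✓]
15^8 ≡ 18 (mod 41)  [q = 5: ≢ 1 ✓]
All checks pass, so 15 has order 40 and is a primitive root modulo 41.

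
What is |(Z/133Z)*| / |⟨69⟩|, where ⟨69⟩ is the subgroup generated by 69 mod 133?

18

The order of 69 must divide φ(133) = φ(7·19) = (7−1)·(19−1) = 6·18 = 108 = 2^2 · 3^3.
Divisors of 108: 1, 2, 3, 4, 6, 9, 12, 18, 27, 36, 54, 108.
Check 69^d mod 133 for each divisor in increasing order:
69^1 ≡ 69
69^2 ≡ 106
69^3 ≡ 132
69^4 ≡ 64
69^6 ≡ 1
Thus |⟨69⟩| = ord(69) = 6.
[(Z/133Z)^× : ⟨69⟩] = 108/6 = 18.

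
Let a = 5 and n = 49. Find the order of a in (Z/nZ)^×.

42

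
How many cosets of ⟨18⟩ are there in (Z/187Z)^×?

16

Since 18 ∈ (Z/187Z)^×, its order divides φ(187) = φ(11·17) = (11−1)·(17−1) = 10·16 = 160 = 2^5 · 5.
Divisors of 160: 1, 2, 4, 5, 8, 10, 16, 20, 32, 40, 80, 160.
Compute 18^d (mod 187) for the divisors d until we hit 1:
18^1 ≡ 18 (mod 187)
18^2 ≡ 137 (mod 187)
18^4 ≡ 69 (mod 187)
18^5 ≡ 120 (mod 187)
18^8 ≡ 86 (mod 187)
18^10 ≡ 1 (mod 187) ✓
Thus |⟨18⟩| = ord(18) = 10.
[(Z/187Z)^× : ⟨18⟩] = 160/10 = 16.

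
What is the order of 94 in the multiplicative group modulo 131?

The order of 94 must divide φ(131) = 131 − 1 = 130 = 2 · 5 · 13.
Divisors of 130: 1, 2, 5, 10, 13, 26, 65, 130.
Evaluate successive powers at the divisors of 130:
94^1 ≡ 94 (mod 131)
94^2 ≡ 59 (mod 131)
94^5 ≡ 107 (mod 131)
94^10 ≡ 52 (mod 131)
94^13 ≡ 61 (mod 131)
94^26 ≡ 53 (mod 131)
94^65 ≡ 1 (mod 131) ✓
Therefore the multiplicative order of 94 modulo 131 is 65.

65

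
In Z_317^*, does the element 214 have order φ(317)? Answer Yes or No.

φ(317) = 317 − 1 = 316 = 2^2 · 79.
214 is a primitive root mod 317 iff 214^(φ(317)/q) ≢ 1 for every prime q | φ(317), i.e. q ∈ {2, 79}.
214^158 ≡ 1 (mod 317)  [q = 2: ≡ 1 ✗]
214^4 ≡ 31 (mod 317)  [q = 79: ≢ 1 ✓]
214^158 ≡ 1 shows ord(214) | 158, strictly less than φ(317); not a primitive root.

No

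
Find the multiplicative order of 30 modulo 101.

By Lagrange's theorem, ord_101(30) divides φ(101) = 101 − 1 = 100 = 2^2 · 5^2.
Divisors of 100: 1, 2, 4, 5, 10, 20, 25, 50, 100.
Evaluate successive powers at the divisors of 100:
30^1 ≡ 30 (mod 101)
30^2 ≡ 92 (mod 101)
30^4 ≡ 81 (mod 101)
30^5 ≡ 6 (mod 101)
30^10 ≡ 36 (mod 101)
30^20 ≡ 84 (mod 101)
30^25 ≡ 100 (mod 101)
30^50 ≡ 1 (mod 101) ✓
Therefore the multiplicative order of 30 modulo 101 is 50.

50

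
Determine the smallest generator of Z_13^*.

2

φ(13) = 13 − 1 = 12 = 2^2 · 3.
g is a primitive root iff g^(12/q) ≢ 1 (mod 13) for each prime q ∈ {2, 3}.
g = 2: 2^6 ≡ 12; 2^4 ≡ 3 — none is 1, so 2 is a primitive root.
Hence the least primitive root of 13 is 2.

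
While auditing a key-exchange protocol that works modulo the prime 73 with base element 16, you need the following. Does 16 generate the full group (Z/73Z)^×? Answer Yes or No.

No

φ(73) = 73 − 1 = 72 = 2^3 · 3^2.
Test 16^(72/q) mod 73 for each prime factor q of 72:
16^36 ≡ 1 (mod 73)  [q = 2: ≡ 1 ✗]
16^24 ≡ 64 (mod 73)  [q = 3: ≢ 1 ✓]
16^36 ≡ 1 shows ord(16) | 36, strictly less than φ(73); not a primitive root.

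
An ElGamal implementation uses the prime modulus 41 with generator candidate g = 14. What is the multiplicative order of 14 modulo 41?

8

ord(14) | φ(41) = 41 − 1 = 40 = 2^3 · 5.
Divisors of 40: 1, 2, 4, 5, 8, 10, 20, 40.
Compute 14^d (mod 41) for the divisors d until we hit 1:
14^1 ≡ 14 (mod 41)
14^2 ≡ 32 (mod 41)
14^4 ≡ 40 (mod 41)
14^5 ≡ 27 (mod 41)
14^8 ≡ 1 (mod 41) ✓
The smallest such exponent is 8, so the order of 14 is 8.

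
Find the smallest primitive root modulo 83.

φ(83) = 83 − 1 = 82 = 2 · 41.
Test candidates g = 2, 3, … against the prime factors q ∈ {2, 41} of φ(83): g is a generator iff g^(82/q) ≢ 1 for every such q.
g = 2: 2^41 ≡ 82; 2^2 ≡ 4 — none is 1, so 2 is a primitive root.
The smallest primitive root modulo 83 is 2.

2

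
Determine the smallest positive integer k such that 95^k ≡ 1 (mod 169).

78

ord(95) | φ(169) = φ(13^2) = 13·(13−1) = 156 = 2^2 · 3 · 13.
Divisors of 156: 1, 2, 3, 4, 6, 12, 13, 26, 39, 52, 78, 156.
Test each divisor d:
95^1 ≡ 95
95^2 ≡ 68
95^3 ≡ 38
95^4 ≡ 61
95^6 ≡ 92
95^12 ≡ 14
95^13 ≡ 147
95^26 ≡ 146
95^39 ≡ 168
95^52 ≡ 22
95^78 ≡ 1
So ord_169(95) = 78.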